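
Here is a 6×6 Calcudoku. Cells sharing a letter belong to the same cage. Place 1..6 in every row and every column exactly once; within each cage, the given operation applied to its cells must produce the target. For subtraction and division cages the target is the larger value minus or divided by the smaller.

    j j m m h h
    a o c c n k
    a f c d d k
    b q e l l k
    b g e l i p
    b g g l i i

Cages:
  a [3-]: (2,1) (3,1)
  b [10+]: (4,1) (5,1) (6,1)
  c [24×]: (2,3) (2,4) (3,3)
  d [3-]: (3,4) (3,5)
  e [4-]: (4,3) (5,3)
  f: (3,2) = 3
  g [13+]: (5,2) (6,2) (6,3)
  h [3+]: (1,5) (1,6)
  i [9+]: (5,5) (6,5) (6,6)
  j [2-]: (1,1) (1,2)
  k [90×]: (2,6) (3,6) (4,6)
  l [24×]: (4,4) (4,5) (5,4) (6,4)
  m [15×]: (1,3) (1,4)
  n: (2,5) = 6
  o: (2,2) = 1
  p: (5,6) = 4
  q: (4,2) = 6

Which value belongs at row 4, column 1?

2

Cage o is a single given cell, which forces (2,2) = 1.
Cage n is a single given cell, so (2,5) = 6.
F is a freebie, leaving (3,2) = 3.
Cage q is a single given cell, leaving (4,2) = 6.
Cage p is given, which forces (5,6) = 4.
Cage k has product 90; hence (3,6) = 6.
The 3 cells of cage g must have sum 13, leaving (6,3) = 6.
Row 1 needs a 6, and only (1,1) is open for it.
Cage j needs two cells with difference 2, which forces (1,2) = 4.
Row 5 needs a 6, and only (5,4) is open for it.
(4,3) and (5,3) in column 3 are {1, 5}, which forces (1,3) = 3.
Cage m's pair has product 15, which forces (1,4) = 5.
The 3 cells of cage c must have product 24, which forces (2,4) = 3.
Row 2 already has 3, leaving (2,6) = 5.
5 is placed in column 6, which forces (4,6) = 3.
Column 4 needs a 4, and only (4,4) is open for it.
Cage l has product 24, leaving (4,5) = 1.
Cage l needs product 24, which forces (6,4) = 1.
1 is placed in row 6; hence (6,6) = 2.
Column 5 now contains 1, leaving (1,5) = 2.
Column 6 now contains 2; hence (1,6) = 1.
Column 4 now contains 1; hence (3,4) = 2.
Cage d needs two cells with difference 3; hence (3,5) = 5.
1 is placed in row 4, leaving (4,3) = 5.
The 3 cells of cage g must have sum 13; hence (5,2) = 2.
Cage e's pair has difference 4, leaving (5,3) = 1.
Cage i needs sum 9; hence (5,5) = 3.
Row 6 now contains 2, leaving (6,2) = 5.
Cage i has sum 9, leaving (6,5) = 4.
Cage a's pair has difference 3, so (2,1) = 4.
The 3 cells of cage c must have product 24, which forces (2,3) = 2.
5 is placed in row 3, so (3,1) = 1.
2 is placed in row 3, so (3,3) = 4.
5 is placed in row 4, leaving (4,1) = 2.
3 is placed in row 5, so (5,1) = 5.
Row 6 now contains 4, which forces (6,1) = 3.
Filled in: 6 4 3 5 2 1 / 4 1 2 3 6 5 / 1 3 4 2 5 6 / 2 6 5 4 1 3 / 5 2 1 6 3 4 / 3 5 6 1 4 2.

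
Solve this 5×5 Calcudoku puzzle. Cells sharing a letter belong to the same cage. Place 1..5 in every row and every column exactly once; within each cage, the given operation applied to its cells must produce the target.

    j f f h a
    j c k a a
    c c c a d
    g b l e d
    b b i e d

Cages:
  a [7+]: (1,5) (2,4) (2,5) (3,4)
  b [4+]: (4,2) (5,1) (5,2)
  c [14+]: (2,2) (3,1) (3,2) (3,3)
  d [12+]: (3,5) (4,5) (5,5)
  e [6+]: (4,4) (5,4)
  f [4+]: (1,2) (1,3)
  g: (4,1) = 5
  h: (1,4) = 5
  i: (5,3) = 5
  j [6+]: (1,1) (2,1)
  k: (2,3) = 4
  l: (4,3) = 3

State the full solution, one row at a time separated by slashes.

4 3 1 5 2 / 2 5 4 3 1 / 3 4 2 1 5 / 5 1 3 2 4 / 1 2 5 4 3

H is a freebie; hence (1,4) = 5.
K is a freebie, so (2,3) = 4.
Cage g is a single given cell, so (4,1) = 5.
Cage b has sum 4, which forces (4,2) = 1.
L is a freebie, leaving (4,3) = 3.
Row 4 now contains 3, so (4,5) = 4.
Cage b needs sum 4, which forces (5,1) = 1.
Cage b has sum 4, so (5,2) = 2.
Cage i is a single given cell, which forces (5,3) = 5.
Row 5 now contains 2, leaving (5,4) = 4.
Row 5 now contains 5; hence (5,5) = 3.
Cage j's pair has sum 6, which forces (1,1) = 4.
1 is placed in column 2; hence (1,2) = 3.
3 is placed in column 3; hence (1,3) = 1.
Row 1 now contains 1, leaving (1,5) = 2.
Column 1 now contains 1; hence (2,1) = 2.
3 is placed in column 2, which forces (2,2) = 5.
Column 5 now contains 2, leaving (2,5) = 1.
Column 1 now contains 4; hence (3,1) = 3.
Column 2 already has 5, which forces (3,2) = 4.
Cage c has sum 14, which forces (3,3) = 2.
Row 3 already has 3, leaving (3,4) = 1.
3 is placed in column 5; hence (3,5) = 5.
Row 4 already has 4, leaving (4,4) = 2.
Row 2 now contains 1, leaving (2,4) = 3.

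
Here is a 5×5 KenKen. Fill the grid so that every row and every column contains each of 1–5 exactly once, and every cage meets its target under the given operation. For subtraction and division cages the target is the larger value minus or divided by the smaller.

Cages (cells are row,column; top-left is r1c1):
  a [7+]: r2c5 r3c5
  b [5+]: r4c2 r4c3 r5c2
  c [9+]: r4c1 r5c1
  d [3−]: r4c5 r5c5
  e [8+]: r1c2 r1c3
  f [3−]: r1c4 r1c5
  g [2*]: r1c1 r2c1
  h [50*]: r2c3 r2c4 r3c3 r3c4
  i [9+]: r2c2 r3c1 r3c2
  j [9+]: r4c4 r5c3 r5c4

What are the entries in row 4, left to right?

Column 1 needs a 3, and only r3c1 is open for it.
The only place for 3 in row 2 is r2c5.
The two cells of cage a must have sum 7, so r3c5 = 4.
The only place for 4 in row 1 is r1c4.
Cage f's pair has difference 3, leaving r1c5 = 1.
Row 1 already has 1, leaving r1c1 = 2.
The two cells of cage g must have product 2, which forces r2c1 = 1.
In row 2, 4 can only go at r2c2, so r2c2 = 4.
Cage i needs sum 9, leaving r3c2 = 2.
2 is placed in column 2, so r5c2 = 1.
1 is placed in column 2, which forces r4c2 = 3.
Cage b needs sum 5; hence r4c3 = 1.
Row 4 now contains 1, so r4c4 = 2.
2 is placed in row 4, leaving r4c5 = 5.
5 is placed in column 5, which forces r5c5 = 2.
3 is placed in column 2; hence r1c2 = 5.
Cage e needs two cells with sum 8, which forces r1c3 = 3.
Cage h needs product 50, leaving r2c3 = 2.
Column 4 now contains 2, leaving r2c4 = 5.
Column 3 now contains 1, leaving r3c3 = 5.
The 4 cells of cage h must have product 50, leaving r3c4 = 1.
Row 4 already has 5, leaving r4c1 = 4.
The two cells of cage c must have sum 9, which forces r5c1 = 5.
The 3 cells of cage j must have sum 9; hence r5c3 = 4.
Cage j has sum 9, which forces r5c4 = 3.
The full grid is 2 5 3 4 1 / 1 4 2 5 3 / 3 2 5 1 4 / 4 3 1 2 5 / 5 1 4 3 2.

4 3 1 2 5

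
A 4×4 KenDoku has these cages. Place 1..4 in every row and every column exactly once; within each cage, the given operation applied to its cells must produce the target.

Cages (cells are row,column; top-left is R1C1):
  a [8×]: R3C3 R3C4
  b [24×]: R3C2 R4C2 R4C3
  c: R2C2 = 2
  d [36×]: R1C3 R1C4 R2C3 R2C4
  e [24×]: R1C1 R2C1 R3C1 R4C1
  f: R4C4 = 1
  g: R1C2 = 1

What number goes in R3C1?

Cage g is given, so R1C2 = 1.
Cage c is a single given cell, which forces R2C2 = 2.
Cage f is a single given cell, leaving R4C4 = 1.
The 4 cells of cage d must have product 36, which forces R1C3 = 3.
Cage d has product 36, so R1C4 = 4.
The 4 cells of cage d must have product 36, so R2C3 = 1.
Cage d needs product 36, leaving R2C4 = 3.
Column 4 already has 4, leaving R3C4 = 2.
The 3 cells of cage b must have product 24, which forces R4C3 = 2.
Row 1 already has 4; hence R1C1 = 2.
3 is placed in row 2; hence R2C1 = 4.
Cage e needs product 24, which forces R3C1 = 1.
Row 3 already has 2; hence R3C3 = 4.
Cage e needs product 24, which forces R4C1 = 3.
Row 4 now contains 3, leaving R4C2 = 4.
Row 3 now contains 4, so R3C2 = 3.
Filled in: 2 1 3 4 / 4 2 1 3 / 1 3 4 2 / 3 4 2 1.

1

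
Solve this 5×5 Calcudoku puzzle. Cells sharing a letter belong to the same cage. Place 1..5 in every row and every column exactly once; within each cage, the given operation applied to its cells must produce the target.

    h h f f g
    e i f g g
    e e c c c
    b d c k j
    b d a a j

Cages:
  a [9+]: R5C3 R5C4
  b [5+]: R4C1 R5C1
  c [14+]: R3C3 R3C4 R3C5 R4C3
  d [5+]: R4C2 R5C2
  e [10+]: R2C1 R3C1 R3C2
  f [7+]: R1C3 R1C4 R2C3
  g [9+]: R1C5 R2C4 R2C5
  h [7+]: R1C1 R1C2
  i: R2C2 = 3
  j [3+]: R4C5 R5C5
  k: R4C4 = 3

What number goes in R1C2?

Cage i is a single given cell, so R2C2 = 3.
K is a freebie, which forces R4C4 = 3.
In row 4, 5 can only go at R4C3, so R4C3 = 5.
Column 3 now contains 5, so R5C3 = 4.
Cage a's pair has sum 9, which forces R5C4 = 5.
The two cells of cage d must have sum 5, so R4C2 = 4.
Row 5 already has 4; hence R5C2 = 1.
Row 5 already has 1; hence R5C5 = 2.
Row 4 now contains 4, so R4C1 = 2.
Column 5 already has 2, leaving R4C5 = 1.
Row 5 already has 1, leaving R5C1 = 3.
Column 1 now contains 2; hence R1C1 = 5.
The two cells of cage h must have sum 7; hence R1C2 = 2.
Row 1 now contains 2, leaving R1C4 = 4.
Cage g needs sum 9, so R1C5 = 3.
Cage e needs sum 10; hence R3C2 = 5.
Row 3 now contains 5, leaving R3C5 = 4.
3 is placed in row 1; hence R1C3 = 1.
The 3 cells of cage e must have sum 10, which forces R2C1 = 4.
Cage f needs sum 7, leaving R2C3 = 2.
Cage g needs sum 9; hence R2C4 = 1.
Column 5 already has 4, leaving R2C5 = 5.
Row 3 now contains 4, so R3C1 = 1.
Cage c needs sum 14; hence R3C3 = 3.
Cage c needs sum 14, which forces R3C4 = 2.
The full grid is 5 2 1 4 3 / 4 3 2 1 5 / 1 5 3 2 4 / 2 4 5 3 1 / 3 1 4 5 2.

2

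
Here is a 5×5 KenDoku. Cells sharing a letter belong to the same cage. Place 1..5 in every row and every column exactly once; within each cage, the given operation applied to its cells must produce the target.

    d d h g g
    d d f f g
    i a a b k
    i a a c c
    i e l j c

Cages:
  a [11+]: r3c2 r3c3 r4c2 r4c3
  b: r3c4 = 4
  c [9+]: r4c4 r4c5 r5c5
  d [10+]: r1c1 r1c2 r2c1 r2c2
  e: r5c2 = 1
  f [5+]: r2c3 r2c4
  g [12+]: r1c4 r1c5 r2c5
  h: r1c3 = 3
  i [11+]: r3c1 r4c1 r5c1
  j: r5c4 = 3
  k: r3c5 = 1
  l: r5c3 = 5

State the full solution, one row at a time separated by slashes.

1 4 3 5 2 / 3 2 4 1 5 / 5 3 2 4 1 / 4 5 1 2 3 / 2 1 5 3 4

Cage h is given, so r1c3 = 3.
B is a freebie; hence r3c4 = 4.
Cage k is given, leaving r3c5 = 1.
E is a freebie, which forces r5c2 = 1.
L is a freebie, which forces r5c3 = 5.
Cage j is a single given cell, so r5c4 = 3.
Column 4 now contains 4, leaving r1c4 = 5.
The two cells of cage f must have sum 5, which forces r2c3 = 4.
Cage f's pair has sum 5; hence r2c4 = 1.
Column 3 already has 5, so r3c3 = 2.
Column 3 now contains 4, leaving r4c3 = 1.
Cage c needs sum 9; hence r4c4 = 2.
The 4 cells of cage d must have sum 10; hence r1c1 = 1.
Row 3 now contains 2; hence r3c1 = 5.
Row 3 already has 5, leaving r3c2 = 3.
The 3 cells of cage i must have sum 11; hence r4c1 = 4.
Column 2 now contains 3; hence r4c2 = 5.
Row 4 already has 5; hence r4c5 = 3.
Cage i has sum 11; hence r5c1 = 2.
Row 5 now contains 2, leaving r5c5 = 4.
The 4 cells of cage d must have sum 10, leaving r1c2 = 4.
4 is placed in column 5; hence r1c5 = 2.
2 is placed in column 1; hence r2c1 = 3.
Column 2 now contains 5; hence r2c2 = 2.
Column 5 now contains 3, so r2c5 = 5.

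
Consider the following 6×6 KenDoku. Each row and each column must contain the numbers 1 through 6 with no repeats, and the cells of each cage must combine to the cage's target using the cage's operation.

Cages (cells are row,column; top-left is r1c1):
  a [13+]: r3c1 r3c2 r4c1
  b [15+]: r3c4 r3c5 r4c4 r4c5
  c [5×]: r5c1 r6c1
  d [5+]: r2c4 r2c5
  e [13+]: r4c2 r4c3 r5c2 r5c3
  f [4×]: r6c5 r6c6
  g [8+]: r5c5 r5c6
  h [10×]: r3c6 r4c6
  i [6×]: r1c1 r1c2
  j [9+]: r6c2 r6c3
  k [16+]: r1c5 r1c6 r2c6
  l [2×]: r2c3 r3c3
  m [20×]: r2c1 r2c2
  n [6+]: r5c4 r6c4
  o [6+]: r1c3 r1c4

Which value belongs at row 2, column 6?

6

In row 2, 6 can only go at r2c6, so r2c6 = 6.
Cage k needs sum 16, so r1c5 = 6.
Column 6 now contains 6, which forces r1c6 = 4.
Column 6 now contains 4; hence r6c6 = 1.
The two cells of cage c must have product 5, which forces r5c1 = 1.
1 is placed in row 6, leaving r6c1 = 5.
1 is placed in row 6, leaving r6c5 = 4.
Column 1 already has 5; hence r2c1 = 4.
Cage m's pair has product 20, leaving r2c2 = 5.
Cage n's pair has sum 6; hence r5c4 = 4.
Row 6 already has 4; hence r6c4 = 2.
Column 4 already has 2, which forces r2c4 = 3.
Cage d's pair has sum 5, leaving r2c5 = 2.
The 3 cells of cage a must have sum 13, so r3c2 = 4.
Row 2 now contains 2, which forces r2c3 = 1.
Cage l needs two cells with product 2, so r3c3 = 2.
2 is placed in row 3; hence r3c6 = 5.
Column 6 now contains 5, so r4c6 = 2.
Column 6 now contains 5; hence r5c6 = 3.
1 is placed in column 3, so r1c3 = 5.
Cage o's pair has sum 6, so r1c4 = 1.
1 is placed in column 4; hence r3c4 = 6.
Cage e has sum 13, which forces r4c2 = 1.
Cage e needs sum 13, so r4c3 = 4.
Column 4 now contains 6; hence r4c4 = 5.
Row 4 already has 5; hence r4c5 = 3.
Cage e needs sum 13, leaving r5c2 = 2.
Cage e needs sum 13, so r5c3 = 6.
Row 5 now contains 3; hence r5c5 = 5.
6 is placed in column 3, leaving r6c3 = 3.
The two cells of cage i must have product 6; hence r1c1 = 2.
Column 2 now contains 2, which forces r1c2 = 3.
6 is placed in row 3; hence r3c1 = 3.
Column 5 now contains 3; hence r3c5 = 1.
Row 4 now contains 3, which forces r4c1 = 6.
3 is placed in row 6; hence r6c2 = 6.
Filled in: 2 3 5 1 6 4 / 4 5 1 3 2 6 / 3 4 2 6 1 5 / 6 1 4 5 3 2 / 1 2 6 4 5 3 / 5 6 3 2 4 1.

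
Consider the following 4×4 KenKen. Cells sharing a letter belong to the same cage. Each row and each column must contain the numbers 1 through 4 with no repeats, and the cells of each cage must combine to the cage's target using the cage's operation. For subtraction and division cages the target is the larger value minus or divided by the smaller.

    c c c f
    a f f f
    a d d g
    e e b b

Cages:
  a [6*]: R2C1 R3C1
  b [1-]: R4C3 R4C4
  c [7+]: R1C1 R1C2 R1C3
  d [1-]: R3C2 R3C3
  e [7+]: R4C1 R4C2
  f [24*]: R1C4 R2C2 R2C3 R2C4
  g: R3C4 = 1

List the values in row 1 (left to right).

1 2 4 3

Cage g is given; hence R3C4 = 1.
In row 1, 3 can only go at R1C4, so R1C4 = 3.
In row 2, 3 can only go at R2C1, so R2C1 = 3.
Column 1 now contains 3; hence R3C1 = 2.
Column 1 now contains 3, so R4C1 = 4.
Cage e's pair has sum 7, so R4C2 = 3.
Row 4 already has 3; hence R4C3 = 1.
Row 4 now contains 4, which forces R4C4 = 2.
Column 1 now contains 4; hence R1C1 = 1.
The 4 cells of cage f must have product 24, which forces R2C2 = 1.
Cage f needs product 24, so R2C3 = 2.
Column 4 now contains 2, which forces R2C4 = 4.
Column 2 now contains 3, so R3C2 = 4.
Cage d needs two cells with difference 1, so R3C3 = 3.
4 is placed in column 2, leaving R1C2 = 2.
2 is placed in column 3, so R1C3 = 4.
The full grid is 1 2 4 3 / 3 1 2 4 / 2 4 3 1 / 4 3 1 2.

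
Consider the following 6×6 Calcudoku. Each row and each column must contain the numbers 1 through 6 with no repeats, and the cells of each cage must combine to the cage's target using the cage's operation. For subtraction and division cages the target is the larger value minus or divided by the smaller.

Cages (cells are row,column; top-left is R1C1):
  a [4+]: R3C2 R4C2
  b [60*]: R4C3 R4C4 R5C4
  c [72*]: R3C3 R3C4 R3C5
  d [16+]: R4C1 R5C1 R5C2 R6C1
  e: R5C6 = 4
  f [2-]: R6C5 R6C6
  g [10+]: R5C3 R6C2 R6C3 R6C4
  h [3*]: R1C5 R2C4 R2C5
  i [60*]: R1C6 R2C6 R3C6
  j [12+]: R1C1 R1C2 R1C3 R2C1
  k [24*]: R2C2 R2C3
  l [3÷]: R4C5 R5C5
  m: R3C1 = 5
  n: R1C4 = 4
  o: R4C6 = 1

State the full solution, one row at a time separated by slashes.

N is a freebie, which forces R1C4 = 4.
Cage h needs product 3, which forces R1C5 = 1.
Cage h has product 3, which forces R2C4 = 1.
Cage h needs product 3, which forces R2C5 = 3.
M is a freebie, leaving R3C1 = 5.
Cage o is given, leaving R4C6 = 1.
E is a freebie; hence R5C6 = 4.
Cage j has sum 12, so R1C1 = 3.
The 4 cells of cage j must have sum 12, so R2C1 = 2.
Cage a's pair has sum 4; hence R3C2 = 1.
Row 4 already has 1, so R4C2 = 3.
Cage d needs sum 16, so R5C2 = 5.
Column 2 already has 5, which forces R1C2 = 2.
The 4 cells of cage j must have sum 12, so R1C3 = 5.
Row 1 already has 5, which forces R1C6 = 6.
Column 6 already has 6, which forces R2C6 = 5.
Column 6 already has 6; hence R3C6 = 2.
2 is placed in column 2, so R6C2 = 4.
4 is placed in row 6, which forces R6C5 = 5.
Column 6 already has 2; hence R6C6 = 3.
4 is placed in column 2, leaving R2C2 = 6.
The two cells of cage k must have product 24, which forces R2C3 = 4.
The 4 cells of cage d must have sum 16, which forces R4C1 = 4.
Cage b has product 60, so R4C4 = 5.
Cage g needs sum 10, leaving R5C3 = 3.
Cage g has sum 10; hence R6C3 = 1.
Row 6 already has 3, leaving R6C4 = 2.
Column 3 already has 3, so R3C3 = 6.
Cage c has product 72, which forces R3C4 = 3.
The 3 cells of cage c must have product 72, so R3C5 = 4.
The 3 cells of cage b must have product 60, leaving R4C3 = 2.
2 is placed in row 4, so R4C5 = 6.
Cage d needs sum 16, so R5C1 = 1.
Column 4 already has 2, so R5C4 = 6.
6 is placed in column 5, which forces R5C5 = 2.
Row 6 already has 1, which forces R6C1 = 6.

3 2 5 4 1 6 / 2 6 4 1 3 5 / 5 1 6 3 4 2 / 4 3 2 5 6 1 / 1 5 3 6 2 4 / 6 4 1 2 5 3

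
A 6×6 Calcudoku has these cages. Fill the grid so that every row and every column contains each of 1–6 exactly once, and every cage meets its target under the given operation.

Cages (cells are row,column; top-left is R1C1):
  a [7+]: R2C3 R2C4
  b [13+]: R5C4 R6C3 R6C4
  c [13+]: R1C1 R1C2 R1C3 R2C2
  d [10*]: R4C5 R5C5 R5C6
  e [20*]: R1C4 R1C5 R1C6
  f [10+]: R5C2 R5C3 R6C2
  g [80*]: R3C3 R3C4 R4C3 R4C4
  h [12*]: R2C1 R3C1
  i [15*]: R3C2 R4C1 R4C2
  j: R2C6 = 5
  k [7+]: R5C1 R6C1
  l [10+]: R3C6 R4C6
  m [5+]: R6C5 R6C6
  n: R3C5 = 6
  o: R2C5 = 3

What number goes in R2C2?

2

O is a freebie, so R2C5 = 3.
Cage j is a single given cell, leaving R2C6 = 5.
Cage n is given, so R3C5 = 6.
Row 3 now contains 6, so R3C6 = 4.
4 is placed in column 6, which forces R4C6 = 6.
4 is placed in column 6, which forces R1C6 = 1.
Column 6 already has 1, leaving R5C6 = 2.
Column 6 already has 1, leaving R6C6 = 3.
Cage m needs two cells with sum 5; hence R6C5 = 2.
Row 2 needs a 2, and only R2C2 is open for it.
In row 2, 4 can only go at R2C1, so R2C1 = 4.
Cage h's pair has product 12, so R3C1 = 3.
Cage i needs product 15, leaving R4C2 = 3.
Row 1 needs a 3, and only R1C3 is open for it.
Cage c has sum 13, leaving R1C1 = 2.
Cage c has sum 13, which forces R1C2 = 6.
Row 3 needs a 1, and only R3C2 is open for it.
The 3 cells of cage i must have product 15; hence R4C1 = 5.
5 is placed in row 4, leaving R4C5 = 1.
The 3 cells of cage f must have sum 10, leaving R5C3 = 1.
Column 5 now contains 1; hence R5C5 = 5.
Cage e has product 20; hence R1C4 = 5.
5 is placed in column 5; hence R1C5 = 4.
Column 3 now contains 1; hence R2C3 = 6.
The two cells of cage a must have sum 7, leaving R2C4 = 1.
5 is placed in column 4, so R3C4 = 2.
Column 4 already has 2, which forces R4C4 = 4.
Row 5 already has 1, so R5C1 = 6.
Row 5 already has 5, so R5C2 = 4.
Row 5 already has 6, leaving R5C4 = 3.
Cage k needs two cells with sum 7, leaving R6C1 = 1.
The 3 cells of cage f must have sum 10, so R6C2 = 5.
Column 3 already has 6, so R6C3 = 4.
Column 4 now contains 4, so R6C4 = 6.
2 is placed in row 3; hence R3C3 = 5.
Row 4 now contains 4, so R4C3 = 2.
The full grid is 2 6 3 5 4 1 / 4 2 6 1 3 5 / 3 1 5 2 6 4 / 5 3 2 4 1 6 / 6 4 1 3 5 2 / 1 5 4 6 2 3.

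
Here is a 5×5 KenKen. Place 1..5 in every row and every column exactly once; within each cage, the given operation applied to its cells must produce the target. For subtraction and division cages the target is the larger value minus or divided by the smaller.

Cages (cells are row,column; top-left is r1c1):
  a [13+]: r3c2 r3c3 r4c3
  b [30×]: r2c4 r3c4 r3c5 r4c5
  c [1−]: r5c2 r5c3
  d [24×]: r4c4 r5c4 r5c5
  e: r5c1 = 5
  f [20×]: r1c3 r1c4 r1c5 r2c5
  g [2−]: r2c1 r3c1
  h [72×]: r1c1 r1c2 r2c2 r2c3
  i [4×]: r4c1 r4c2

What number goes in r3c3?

E is a freebie, which forces r5c1 = 5.
In row 2, 5 can only go at r2c4, so r2c4 = 5.
Row 4 needs a 5, and only r4c3 is open for it.
The 4 cells of cage f must have product 20, leaving r1c5 = 5.
Cage a has sum 13, leaving r3c2 = 5.
Column 3 already has 5, so r3c3 = 3.
Cage h has product 72, so r1c1 = 3.
Cage h needs product 72, leaving r2c2 = 3.
Cage b needs product 30, so r4c5 = 3.
Cage d has product 24, which forces r5c4 = 3.
The only place for 1 in row 2 is r2c5.
The 4 cells of cage b must have product 30; hence r3c4 = 1.
Column 5 already has 1, leaving r3c5 = 2.
2 is placed in column 5; hence r5c5 = 4.
The 4 cells of cage f must have product 20, which forces r1c3 = 1.
Column 4 now contains 1, which forces r1c4 = 4.
Cage g needs two cells with difference 2, leaving r2c1 = 2.
Row 2 already has 2, so r2c3 = 4.
Row 3 now contains 2, so r3c1 = 4.
Column 1 now contains 4; hence r4c1 = 1.
Row 4 already has 1, leaving r4c2 = 4.
Cage d has product 24, so r4c4 = 2.
1 is placed in column 3, which forces r5c3 = 2.
Row 1 already has 4, so r1c2 = 2.
Row 5 now contains 2, leaving r5c2 = 1.
The full grid is 3 2 1 4 5 / 2 3 4 5 1 / 4 5 3 1 2 / 1 4 5 2 3 / 5 1 2 3 4.

3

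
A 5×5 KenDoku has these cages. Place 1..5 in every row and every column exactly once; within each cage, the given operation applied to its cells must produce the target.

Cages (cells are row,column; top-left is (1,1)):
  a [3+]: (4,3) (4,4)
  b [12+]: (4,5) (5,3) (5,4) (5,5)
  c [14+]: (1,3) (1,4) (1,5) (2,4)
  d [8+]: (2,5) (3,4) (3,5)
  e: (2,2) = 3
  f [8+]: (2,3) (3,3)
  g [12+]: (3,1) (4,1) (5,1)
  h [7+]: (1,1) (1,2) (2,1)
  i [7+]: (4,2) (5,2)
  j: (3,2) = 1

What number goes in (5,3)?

4

Cage e is a single given cell, which forces (2,2) = 3.
3 is placed in row 2, so (2,3) = 5.
Cage j is a single given cell, which forces (3,2) = 1.
5 is placed in column 3, leaving (3,3) = 3.
The only place for 4 in column 2 is (1,2).
Cage c needs sum 14, so (1,3) = 2.
The 4 cells of cage c must have sum 14, so (2,4) = 4.
2 is placed in column 3, which forces (4,3) = 1.
1 is placed in row 4, so (4,4) = 2.
Column 3 now contains 1, so (5,3) = 4.
Row 1 already has 2, so (1,1) = 1.
The 3 cells of cage h must have sum 7, which forces (2,1) = 2.
Cage d has sum 8, leaving (2,5) = 1.
Column 4 now contains 2; hence (3,4) = 5.
Cage d has sum 8, so (3,5) = 2.
Row 4 already has 2, so (4,2) = 5.
Cage i's pair has sum 7; hence (5,2) = 2.
Column 5 now contains 2, which forces (5,5) = 3.
5 is placed in column 4, leaving (1,4) = 3.
Column 5 already has 3; hence (1,5) = 5.
Row 3 now contains 5, leaving (3,1) = 4.
The 3 cells of cage g must have sum 12; hence (4,1) = 3.
Column 5 already has 3; hence (4,5) = 4.
3 is placed in row 5, which forces (5,1) = 5.
3 is placed in row 5, leaving (5,4) = 1.
The full grid is 1 4 2 3 5 / 2 3 5 4 1 / 4 1 3 5 2 / 3 5 1 2 4 / 5 2 4 1 3.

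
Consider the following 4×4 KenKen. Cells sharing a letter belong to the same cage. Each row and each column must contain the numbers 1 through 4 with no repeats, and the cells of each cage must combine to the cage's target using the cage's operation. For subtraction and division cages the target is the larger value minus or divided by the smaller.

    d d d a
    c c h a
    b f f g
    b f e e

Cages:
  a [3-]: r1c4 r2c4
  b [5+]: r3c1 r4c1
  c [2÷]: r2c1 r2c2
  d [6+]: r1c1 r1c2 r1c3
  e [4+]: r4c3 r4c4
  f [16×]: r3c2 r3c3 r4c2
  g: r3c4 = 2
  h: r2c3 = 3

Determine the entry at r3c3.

Cage h is a single given cell, so r2c3 = 3.
G is a freebie, leaving r3c4 = 2.
3 is placed in column 3, leaving r4c3 = 1.
Row 4 already has 1, leaving r4c4 = 3.
Column 3 already has 1, leaving r1c3 = 2.
Cage f needs product 16, leaving r3c2 = 1.
Row 3 now contains 2, leaving r3c3 = 4.
Cage f needs product 16, so r4c2 = 4.
Cage d has sum 6; hence r1c1 = 1.
Column 2 now contains 1, leaving r1c2 = 3.
1 is placed in row 1; hence r1c4 = 4.
Column 1 now contains 1; hence r2c1 = 4.
4 is placed in column 2, leaving r2c2 = 2.
Column 4 now contains 4, so r2c4 = 1.
Row 3 already has 1; hence r3c1 = 3.
Row 4 already has 4, leaving r4c1 = 2.
Completed grid: 1 3 2 4 / 4 2 3 1 / 3 1 4 2 / 2 4 1 3.

4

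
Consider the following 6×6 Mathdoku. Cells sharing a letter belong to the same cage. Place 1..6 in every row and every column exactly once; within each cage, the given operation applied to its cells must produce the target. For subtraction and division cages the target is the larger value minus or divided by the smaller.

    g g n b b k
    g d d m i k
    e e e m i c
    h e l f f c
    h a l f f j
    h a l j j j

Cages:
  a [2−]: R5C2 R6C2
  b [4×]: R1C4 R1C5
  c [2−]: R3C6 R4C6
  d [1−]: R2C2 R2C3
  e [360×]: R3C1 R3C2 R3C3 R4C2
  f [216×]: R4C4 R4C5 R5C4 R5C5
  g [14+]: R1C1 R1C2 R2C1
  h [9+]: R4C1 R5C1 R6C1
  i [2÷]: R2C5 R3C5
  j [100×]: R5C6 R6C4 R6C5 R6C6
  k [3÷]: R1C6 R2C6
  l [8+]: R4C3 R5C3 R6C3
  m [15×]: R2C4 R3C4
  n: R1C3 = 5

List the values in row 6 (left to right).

6 2 3 1 5 4

Cage n is given; hence R1C3 = 5.
Cage j needs product 100, so R5C6 = 5.
In column 5, 5 can only go at R6C5, so R6C5 = 5.
{1, 4} are confined to R6C4 and R6C6 in row 6, so R6C3 = 3.
Cage a's pair has difference 2, which forces R5C2 = 4.
Row 5 now contains 4; hence R5C3 = 1.
1 is placed in column 3, so R4C3 = 4.
4 is placed in row 4; hence R4C1 = 1.
In row 2, 4 can only go at R2C5, so R2C5 = 4.
Cage b needs two cells with product 4, which forces R1C4 = 4.
Column 5 already has 4, leaving R1C5 = 1.
Cage i's pair has quotient 2, which forces R3C5 = 2.
4 is placed in column 4, which forces R6C4 = 1.
Row 6 now contains 1; hence R6C6 = 4.
The 4 cells of cage e must have product 360; hence R3C1 = 4.
Row 3 already has 2, leaving R3C3 = 6.
4 is placed in column 6, so R3C6 = 1.
The two cells of cage c must have difference 2; hence R4C6 = 3.
6 is placed in column 3; hence R2C3 = 2.
2 is placed in row 2, which forces R2C6 = 6.
Cage e has product 360, so R3C2 = 3.
Row 3 already has 3, leaving R3C4 = 5.
Row 4 already has 3, which forces R4C2 = 5.
The 4 cells of cage f must have product 216, which forces R4C4 = 2.
Row 4 already has 3, leaving R4C5 = 6.
The 4 cells of cage f must have product 216, leaving R5C4 = 6.
Cage f needs product 216, which forces R5C5 = 3.
Cage g has sum 14, leaving R1C1 = 3.
Column 2 now contains 3, leaving R1C2 = 6.
Column 6 now contains 6; hence R1C6 = 2.
Row 2 already has 6, leaving R2C1 = 5.
Column 2 now contains 3, leaving R2C2 = 1.
Column 4 already has 5, leaving R2C4 = 3.
6 is placed in row 5; hence R5C1 = 2.
The 3 cells of cage h must have sum 9, leaving R6C1 = 6.
Column 2 already has 6, which forces R6C2 = 2.
The full grid is 3 6 5 4 1 2 / 5 1 2 3 4 6 / 4 3 6 5 2 1 / 1 5 4 2 6 3 / 2 4 1 6 3 5 / 6 2 3 1 5 4.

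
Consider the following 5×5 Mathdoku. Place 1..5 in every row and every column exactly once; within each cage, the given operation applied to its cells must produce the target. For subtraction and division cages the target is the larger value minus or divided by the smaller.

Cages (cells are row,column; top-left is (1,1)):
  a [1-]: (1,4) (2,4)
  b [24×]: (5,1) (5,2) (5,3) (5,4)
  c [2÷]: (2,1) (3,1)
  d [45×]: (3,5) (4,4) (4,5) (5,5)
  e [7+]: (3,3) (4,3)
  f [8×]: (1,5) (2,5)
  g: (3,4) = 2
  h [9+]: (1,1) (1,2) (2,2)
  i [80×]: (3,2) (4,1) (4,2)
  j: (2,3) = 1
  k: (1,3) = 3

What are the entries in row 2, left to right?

K is a freebie, so (1,3) = 3.
Cage j is a single given cell, leaving (2,3) = 1.
Cage i needs product 80, which forces (3,2) = 4.
Cage g is given, which forces (3,4) = 2.
Cage i has product 80, which forces (4,1) = 4.
Cage i has product 80; hence (4,2) = 5.
Row 4 already has 5, which forces (4,3) = 2.
Cage d has product 45; hence (4,4) = 3.
Row 4 already has 5, which forces (4,5) = 1.
Column 3 already has 2, which forces (5,3) = 4.
Row 5 already has 4, leaving (5,4) = 1.
The 3 cells of cage h must have sum 9, leaving (1,1) = 5.
Cage h needs sum 9, so (1,2) = 1.
Row 1 already has 5, which forces (1,4) = 4.
4 is placed in row 1; hence (1,5) = 2.
Column 1 now contains 4, leaving (2,1) = 2.
The 3 cells of cage h must have sum 9, so (2,2) = 3.
Column 4 already has 4; hence (2,4) = 5.
2 is placed in column 5, so (2,5) = 4.
2 is placed in row 3, so (3,1) = 1.
2 is placed in row 3, so (3,3) = 5.
Row 3 now contains 5, so (3,5) = 3.
2 is placed in column 1; hence (5,1) = 3.
Column 2 already has 3, so (5,2) = 2.
Column 5 now contains 3; hence (5,5) = 5.
Filled in: 5 1 3 4 2 / 2 3 1 5 4 / 1 4 5 2 3 / 4 5 2 3 1 / 3 2 4 1 5.

2 3 1 5 4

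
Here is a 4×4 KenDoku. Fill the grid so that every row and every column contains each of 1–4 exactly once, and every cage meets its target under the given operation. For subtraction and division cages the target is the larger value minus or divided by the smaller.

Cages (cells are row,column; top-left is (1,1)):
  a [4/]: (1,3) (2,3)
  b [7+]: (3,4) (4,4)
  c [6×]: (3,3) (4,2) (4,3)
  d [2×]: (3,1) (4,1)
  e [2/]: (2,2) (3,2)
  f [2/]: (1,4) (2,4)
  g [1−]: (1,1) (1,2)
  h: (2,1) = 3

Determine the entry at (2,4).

Cage h is given, so (2,1) = 3.
Row 1 needs a 3, and only (1,2) is open for it.
In row 4, 4 can only go at (4,4), so (4,4) = 4.
Column 4 now contains 4, so (3,4) = 3.
The 3 cells of cage c must have product 6; hence (4,3) = 3.
The only place for 4 in row 3 is (3,2).
Cage e needs two cells with quotient 2, leaving (2,2) = 2.
2 is placed in row 2, so (2,4) = 1.
2 is placed in column 2, leaving (4,2) = 1.
Cage a's pair has quotient 4, leaving (1,3) = 1.
Column 4 now contains 1, which forces (1,4) = 2.
Row 2 now contains 1, leaving (2,3) = 4.
The two cells of cage d must have product 2, leaving (3,1) = 1.
Cage c has product 6, so (3,3) = 2.
1 is placed in row 4, which forces (4,1) = 2.
Row 1 already has 2, so (1,1) = 4.
The full grid is 4 3 1 2 / 3 2 4 1 / 1 4 2 3 / 2 1 3 4.

1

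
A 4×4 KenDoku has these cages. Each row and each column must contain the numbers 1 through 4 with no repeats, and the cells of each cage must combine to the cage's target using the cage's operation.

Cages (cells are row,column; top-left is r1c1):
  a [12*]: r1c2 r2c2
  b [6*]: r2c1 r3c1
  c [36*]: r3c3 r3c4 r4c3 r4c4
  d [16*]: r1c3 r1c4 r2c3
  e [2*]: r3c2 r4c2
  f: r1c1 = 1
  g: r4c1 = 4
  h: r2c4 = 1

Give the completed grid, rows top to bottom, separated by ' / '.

Cage f is given, which forces r1c1 = 1.
Row 1 now contains 1, leaving r1c3 = 4.
4 is placed in row 1, so r1c4 = 2.
Column 3 already has 4; hence r2c3 = 2.
H is a freebie; hence r2c4 = 1.
G is a freebie, so r4c1 = 4.
4 is placed in row 4; hence r4c4 = 3.
4 is placed in row 1, which forces r1c2 = 3.
Row 2 already has 2, which forces r2c1 = 3.
Cage a's pair has product 12, which forces r2c2 = 4.
Cage b needs two cells with product 6; hence r3c1 = 2.
2 is placed in row 3; hence r3c2 = 1.
The 4 cells of cage c must have product 36, leaving r3c3 = 3.
Column 4 already has 3, leaving r3c4 = 4.
1 is placed in column 2, so r4c2 = 2.
Row 4 now contains 3, so r4c3 = 1.

1 3 4 2 / 3 4 2 1 / 2 1 3 4 / 4 2 1 3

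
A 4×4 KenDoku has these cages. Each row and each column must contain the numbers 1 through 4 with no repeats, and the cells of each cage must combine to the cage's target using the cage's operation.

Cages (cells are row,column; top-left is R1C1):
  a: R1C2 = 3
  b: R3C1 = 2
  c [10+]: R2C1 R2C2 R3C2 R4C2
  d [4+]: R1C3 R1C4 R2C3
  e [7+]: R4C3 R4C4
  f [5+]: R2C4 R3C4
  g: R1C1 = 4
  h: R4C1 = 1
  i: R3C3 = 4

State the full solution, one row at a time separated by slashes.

G is a freebie, so R1C1 = 4.
Cage a is a single given cell, so R1C2 = 3.
The 3 cells of cage d must have sum 4; hence R1C3 = 2.
The 3 cells of cage d must have sum 4, leaving R1C4 = 1.
Cage d has sum 4, which forces R2C3 = 1.
B is a freebie, which forces R3C1 = 2.
Cage i is given, which forces R3C3 = 4.
4 is placed in row 3, which forces R3C4 = 3.
Cage h is a single given cell, leaving R4C1 = 1.
4 is placed in column 3, so R4C3 = 3.
3 is placed in column 4, which forces R4C4 = 4.
Column 1 already has 2; hence R2C1 = 3.
Cage c has sum 10, leaving R2C2 = 4.
4 is placed in column 4, so R2C4 = 2.
4 is placed in row 3, leaving R3C2 = 1.
4 is placed in row 4, so R4C2 = 2.

4 3 2 1 / 3 4 1 2 / 2 1 4 3 / 1 2 3 4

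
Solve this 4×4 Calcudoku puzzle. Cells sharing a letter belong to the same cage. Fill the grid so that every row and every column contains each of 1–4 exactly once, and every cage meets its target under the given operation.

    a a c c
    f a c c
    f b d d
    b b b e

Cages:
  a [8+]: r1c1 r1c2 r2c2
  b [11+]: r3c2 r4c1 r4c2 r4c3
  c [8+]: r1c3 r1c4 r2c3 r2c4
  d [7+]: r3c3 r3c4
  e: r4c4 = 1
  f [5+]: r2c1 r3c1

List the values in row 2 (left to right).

4 1 2 3

Cage e is a single given cell; hence r4c4 = 1.
Cage b has sum 11; hence r3c2 = 2.
Row 3 needs a 1, and only r3c1 is open for it.
Cage f needs two cells with sum 5, so r2c1 = 4.
Column 1 already has 4, which forces r1c1 = 3.
The 3 cells of cage a must have sum 8, which forces r1c2 = 4.
3 is placed in row 1, which forces r1c4 = 2.
Cage a has sum 8, leaving r2c2 = 1.
Row 2 already has 1, so r2c3 = 2.
2 is placed in column 4, so r2c4 = 3.
Column 4 now contains 3, leaving r3c4 = 4.
Column 1 now contains 3; hence r4c1 = 2.
Column 2 already has 4; hence r4c2 = 3.
Row 4 already has 3, so r4c3 = 4.
2 is placed in row 1; hence r1c3 = 1.
4 is placed in row 3, leaving r3c3 = 3.
Filled in: 3 4 1 2 / 4 1 2 3 / 1 2 3 4 / 2 3 4 1.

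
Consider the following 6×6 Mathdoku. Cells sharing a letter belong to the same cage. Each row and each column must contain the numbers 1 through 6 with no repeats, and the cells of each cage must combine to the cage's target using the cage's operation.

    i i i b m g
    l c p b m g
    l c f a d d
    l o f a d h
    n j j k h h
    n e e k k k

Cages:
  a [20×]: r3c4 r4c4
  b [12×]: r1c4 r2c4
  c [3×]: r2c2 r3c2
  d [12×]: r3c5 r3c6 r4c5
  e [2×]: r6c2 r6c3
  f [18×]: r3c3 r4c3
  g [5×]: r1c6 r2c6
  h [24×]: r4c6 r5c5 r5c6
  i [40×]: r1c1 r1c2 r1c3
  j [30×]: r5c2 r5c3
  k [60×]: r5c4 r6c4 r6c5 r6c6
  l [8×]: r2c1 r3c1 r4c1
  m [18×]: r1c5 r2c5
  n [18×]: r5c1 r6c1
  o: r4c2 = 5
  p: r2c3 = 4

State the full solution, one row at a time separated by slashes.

5 4 2 6 3 1 / 1 3 4 2 6 5 / 4 1 3 5 2 6 / 2 5 6 4 1 3 / 3 6 5 1 4 2 / 6 2 1 3 5 4

P is a freebie, leaving r2c3 = 4.
Cage o is a single given cell; hence r4c2 = 5.
Row 4 already has 5, leaving r4c4 = 4.
Column 2 now contains 5, leaving r5c2 = 6.
6 is placed in row 5; hence r5c3 = 5.
Cage i needs product 40, which forces r1c1 = 5.
The 3 cells of cage i must have product 40; hence r1c2 = 4.
Column 3 now contains 5, leaving r1c3 = 2.
Row 1 now contains 2, leaving r1c4 = 6.
Row 1 already has 6, which forces r1c5 = 3.
Row 1 already has 5, which forces r1c6 = 1.
Column 4 now contains 6, leaving r2c4 = 2.
Column 5 already has 3, so r2c5 = 6.
1 is placed in column 6, so r2c6 = 5.
The 3 cells of cage l must have product 8, so r3c1 = 4.
Column 4 already has 4, which forces r3c4 = 5.
6 is placed in row 5, leaving r5c1 = 3.
Row 5 now contains 3, which forces r5c4 = 1.
The two cells of cage n must have product 18, which forces r6c1 = 6.
Column 3 now contains 2, which forces r6c3 = 1.
1 is placed in column 4, so r6c4 = 3.
Row 2 already has 2; hence r2c1 = 1.
1 is placed in row 2, so r2c2 = 3.
Column 2 already has 3, which forces r3c2 = 1.
1 is placed in row 3, leaving r3c5 = 2.
Cage d needs product 12, which forces r3c6 = 6.
Cage l needs product 8, so r4c1 = 2.
Column 5 now contains 2, so r4c5 = 1.
Cage h needs product 24, which forces r4c6 = 3.
Column 5 now contains 2, which forces r5c5 = 4.
Row 5 now contains 4, so r5c6 = 2.
1 is placed in row 6, which forces r6c2 = 2.
The 4 cells of cage k must have product 60; hence r6c5 = 5.
The 4 cells of cage k must have product 60, leaving r6c6 = 4.
Row 3 now contains 6; hence r3c3 = 3.
Row 4 now contains 3, leaving r4c3 = 6.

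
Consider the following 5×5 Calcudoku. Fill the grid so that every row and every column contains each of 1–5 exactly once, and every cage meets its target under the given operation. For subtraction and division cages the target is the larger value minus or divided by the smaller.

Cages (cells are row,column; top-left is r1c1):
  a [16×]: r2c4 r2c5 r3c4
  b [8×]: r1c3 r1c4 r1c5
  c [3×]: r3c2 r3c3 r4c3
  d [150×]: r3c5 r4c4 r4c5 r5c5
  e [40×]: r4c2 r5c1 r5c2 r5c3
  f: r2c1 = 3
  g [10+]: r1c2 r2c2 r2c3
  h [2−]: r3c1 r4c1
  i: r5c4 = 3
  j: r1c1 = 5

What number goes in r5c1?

1

J is a freebie, which forces r1c1 = 5.
F is a freebie, which forces r2c1 = 3.
Cage c has product 3, so r3c2 = 1.
Cage c needs product 3; hence r3c3 = 3.
The 3 cells of cage c must have product 3, leaving r4c3 = 1.
Cage d has product 150, which forces r4c4 = 5.
I is a freebie, which forces r5c4 = 3.
Cage d has product 150, leaving r4c5 = 3.
Cage e has product 40; hence r5c1 = 1.
In row 1, 3 can only go at r1c2, so r1c2 = 3.
Row 2 needs a 1, and only r2c4 is open for it.
Cage b has product 8, leaving r1c5 = 1.
The 3 cells of cage a must have product 16; hence r2c5 = 4.
The 3 cells of cage a must have product 16, which forces r3c4 = 4.
The 3 cells of cage b must have product 8, which forces r1c3 = 4.
4 is placed in column 4; hence r1c4 = 2.
4 is placed in row 3; hence r3c1 = 2.
Row 3 already has 2, leaving r3c5 = 5.
Cage h's pair has difference 2, so r4c1 = 4.
Row 4 already has 4, leaving r4c2 = 2.
Column 5 already has 5; hence r5c5 = 2.
2 is placed in column 2, so r2c2 = 5.
Cage g has sum 10; hence r2c3 = 2.
Cage e needs product 40; hence r5c2 = 4.
Row 5 now contains 2, leaving r5c3 = 5.
Filled in: 5 3 4 2 1 / 3 5 2 1 4 / 2 1 3 4 5 / 4 2 1 5 3 / 1 4 5 3 2.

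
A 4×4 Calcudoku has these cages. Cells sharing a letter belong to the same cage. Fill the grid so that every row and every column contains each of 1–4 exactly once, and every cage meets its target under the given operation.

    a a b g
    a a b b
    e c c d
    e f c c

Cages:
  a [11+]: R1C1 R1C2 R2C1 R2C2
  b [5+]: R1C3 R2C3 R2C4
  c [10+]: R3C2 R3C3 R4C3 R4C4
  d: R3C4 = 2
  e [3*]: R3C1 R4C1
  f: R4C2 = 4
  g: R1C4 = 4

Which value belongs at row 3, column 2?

1

Cage g is a single given cell, leaving R1C4 = 4.
Cage d is given, leaving R3C4 = 2.
Cage f is a single given cell, which forces R4C2 = 4.
Cage b has sum 5, leaving R1C3 = 1.
Cage a has sum 11; hence R2C1 = 4.
The 3 cells of cage b must have sum 5, so R2C3 = 3.
2 is placed in column 4, leaving R2C4 = 1.
Cage c has sum 10; hence R3C3 = 4.
Cage c has sum 10, so R4C3 = 2.
Column 4 now contains 1, leaving R4C4 = 3.
Cage a needs sum 11, so R1C1 = 2.
Row 1 already has 1, so R1C2 = 3.
Row 2 already has 3, which forces R2C2 = 2.
Cage e needs two cells with product 3; hence R3C1 = 3.
Cage c needs sum 10; hence R3C2 = 1.
3 is placed in row 4, which forces R4C1 = 1.
The full grid is 2 3 1 4 / 4 2 3 1 / 3 1 4 2 / 1 4 2 3.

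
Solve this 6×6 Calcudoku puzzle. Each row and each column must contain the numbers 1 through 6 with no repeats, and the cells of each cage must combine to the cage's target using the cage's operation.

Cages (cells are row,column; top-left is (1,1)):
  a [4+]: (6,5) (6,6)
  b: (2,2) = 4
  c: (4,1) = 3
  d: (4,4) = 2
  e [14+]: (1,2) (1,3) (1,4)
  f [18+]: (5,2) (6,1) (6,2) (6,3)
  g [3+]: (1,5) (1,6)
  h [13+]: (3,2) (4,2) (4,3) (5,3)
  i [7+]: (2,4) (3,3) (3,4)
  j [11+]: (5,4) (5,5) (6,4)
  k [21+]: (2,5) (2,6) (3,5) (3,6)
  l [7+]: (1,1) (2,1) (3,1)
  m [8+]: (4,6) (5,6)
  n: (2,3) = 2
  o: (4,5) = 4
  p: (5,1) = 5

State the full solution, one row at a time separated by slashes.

Cage b is a single given cell, so (2,2) = 4.
Cage n is given, leaving (2,3) = 2.
Cage c is a single given cell; hence (4,1) = 3.
D is a freebie; hence (4,4) = 2.
Cage o is a single given cell, leaving (4,5) = 4.
P is a freebie, so (5,1) = 5.
2 is placed in row 2, so (2,1) = 1.
1 is placed in row 2, leaving (2,4) = 3.
Cage k needs sum 21, which forces (2,5) = 5.
Cage k has sum 21, which forces (2,6) = 6.
The 4 cells of cage k must have sum 21, so (3,5) = 6.
Cage k has sum 21, so (3,6) = 4.
6 is placed in column 6, which forces (4,6) = 5.
Cage l needs sum 7; hence (1,1) = 4.
Row 3 already has 4; hence (3,1) = 2.
The 3 cells of cage i must have sum 7, leaving (3,3) = 3.
The 3 cells of cage i must have sum 7, which forces (3,4) = 1.
The two cells of cage m must have sum 8, leaving (5,6) = 3.
Column 1 already has 4, leaving (6,1) = 6.
3 is placed in column 6, which forces (6,6) = 1.
The 3 cells of cage e must have sum 14, which forces (1,2) = 3.
Cage g needs two cells with sum 3; hence (1,5) = 1.
Column 6 already has 1; hence (1,6) = 2.
Row 3 already has 3; hence (3,2) = 5.
Cage h has sum 13, leaving (4,2) = 1.
Cage h needs sum 13, leaving (4,3) = 6.
Row 5 now contains 3; hence (5,2) = 6.
Cage h needs sum 13, which forces (5,3) = 1.
Row 5 now contains 6, leaving (5,4) = 4.
Column 5 already has 1, so (5,5) = 2.
Cage f has sum 18, leaving (6,2) = 2.
Cage f has sum 18; hence (6,3) = 4.
4 is placed in column 4, which forces (6,4) = 5.
1 is placed in row 6, so (6,5) = 3.
Column 3 already has 6, which forces (1,3) = 5.
Column 4 now contains 5, which forces (1,4) = 6.

4 3 5 6 1 2 / 1 4 2 3 5 6 / 2 5 3 1 6 4 / 3 1 6 2 4 5 / 5 6 1 4 2 3 / 6 2 4 5 3 1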